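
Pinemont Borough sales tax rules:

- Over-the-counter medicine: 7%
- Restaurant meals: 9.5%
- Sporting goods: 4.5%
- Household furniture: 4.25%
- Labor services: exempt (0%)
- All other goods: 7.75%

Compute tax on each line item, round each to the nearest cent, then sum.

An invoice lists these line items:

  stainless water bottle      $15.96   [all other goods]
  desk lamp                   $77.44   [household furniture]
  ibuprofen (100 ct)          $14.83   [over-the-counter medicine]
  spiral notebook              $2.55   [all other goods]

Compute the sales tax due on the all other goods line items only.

Stainless water bottle $15.96: all other goods → 7.75% → $1.24
Spiral notebook $2.55: all other goods → 7.75% → $0.20
Tax on all other goods = $1.24 + $0.20 = $1.44

$1.44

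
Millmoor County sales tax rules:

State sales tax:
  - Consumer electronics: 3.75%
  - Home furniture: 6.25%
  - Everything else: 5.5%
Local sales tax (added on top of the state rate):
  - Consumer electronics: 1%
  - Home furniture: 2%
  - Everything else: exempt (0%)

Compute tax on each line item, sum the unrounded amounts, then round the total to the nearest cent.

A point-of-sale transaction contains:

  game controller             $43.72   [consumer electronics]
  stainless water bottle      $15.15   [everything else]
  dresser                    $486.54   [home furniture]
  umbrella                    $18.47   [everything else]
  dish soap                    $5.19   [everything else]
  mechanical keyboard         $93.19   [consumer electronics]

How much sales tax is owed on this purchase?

$48.78

Game controller $43.72: consumer electronics → 3.75% + 1% local = 4.75% → $2.0767
Stainless water bottle $15.15: everything else → 5.5% + 0% local = 5.5% → $0.83325
Dresser $486.54: home furniture → 6.25% + 2% local = 8.25% → $40.13955
Umbrella $18.47: everything else → 5.5% + 0% local = 5.5% → $1.01585
Dish soap $5.19: everything else → 5.5% + 0% local = 5.5% → $0.28545
Mechanical keyboard $93.19: consumer electronics → 3.75% + 1% local = 4.75% → $4.426525
Unrounded tax sum = $48.777325 → $48.78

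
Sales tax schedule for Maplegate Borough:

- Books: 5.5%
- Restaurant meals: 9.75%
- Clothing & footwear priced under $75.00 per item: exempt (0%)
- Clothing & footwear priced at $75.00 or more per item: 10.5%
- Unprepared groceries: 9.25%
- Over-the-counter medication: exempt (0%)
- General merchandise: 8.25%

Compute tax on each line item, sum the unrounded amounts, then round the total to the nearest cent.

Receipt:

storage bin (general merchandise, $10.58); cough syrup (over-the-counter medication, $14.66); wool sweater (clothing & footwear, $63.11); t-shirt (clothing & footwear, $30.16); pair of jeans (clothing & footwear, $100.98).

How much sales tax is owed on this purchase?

Storage bin $10.58: general merchandise → 8.25% → $0.87285
Cough syrup $14.66: over-the-counter medication → 0% → $0.00
Wool sweater $63.11: clothing & footwear, under $75.00 → 0% → $0.00
T-shirt $30.16: clothing & footwear, under $75.00 → 0% → $0.00
Pair of jeans $100.98: clothing & footwear, $75.00 or more → 10.5% → $10.6029
Unrounded tax sum = $11.47575 → $11.48

$11.48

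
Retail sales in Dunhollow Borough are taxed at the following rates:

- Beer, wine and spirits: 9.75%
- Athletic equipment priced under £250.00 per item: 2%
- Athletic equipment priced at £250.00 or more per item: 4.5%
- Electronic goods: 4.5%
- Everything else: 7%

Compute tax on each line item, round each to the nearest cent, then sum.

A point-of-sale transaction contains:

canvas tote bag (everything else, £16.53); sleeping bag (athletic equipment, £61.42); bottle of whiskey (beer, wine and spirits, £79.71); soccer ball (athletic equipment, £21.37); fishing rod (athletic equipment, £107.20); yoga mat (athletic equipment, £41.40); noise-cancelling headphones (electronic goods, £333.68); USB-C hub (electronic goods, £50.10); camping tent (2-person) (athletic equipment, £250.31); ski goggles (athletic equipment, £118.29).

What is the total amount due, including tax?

Canvas tote bag £16.53: everything else → 7% → £1.16
Sleeping bag £61.42: athletic equipment, under £250.00 → 2% → £1.23
Bottle of whiskey £79.71: beer, wine and spirits → 9.75% → £7.77
Soccer ball £21.37: athletic equipment, under £250.00 → 2% → £0.43
Fishing rod £107.20: athletic equipment, under £250.00 → 2% → £2.14
Yoga mat £41.40: athletic equipment, under £250.00 → 2% → £0.83
Noise-cancelling headphones £333.68: electronic goods → 4.5% → £15.02
USB-C hub £50.10: electronic goods → 4.5% → £2.25
Camping tent (2-person) £250.31: athletic equipment, £250.00 or more → 4.5% → £11.26
Ski goggles £118.29: athletic equipment, under £250.00 → 2% → £2.37
Subtotal = £1080.01; tax = £44.46; total due = £1124.47

£1124.47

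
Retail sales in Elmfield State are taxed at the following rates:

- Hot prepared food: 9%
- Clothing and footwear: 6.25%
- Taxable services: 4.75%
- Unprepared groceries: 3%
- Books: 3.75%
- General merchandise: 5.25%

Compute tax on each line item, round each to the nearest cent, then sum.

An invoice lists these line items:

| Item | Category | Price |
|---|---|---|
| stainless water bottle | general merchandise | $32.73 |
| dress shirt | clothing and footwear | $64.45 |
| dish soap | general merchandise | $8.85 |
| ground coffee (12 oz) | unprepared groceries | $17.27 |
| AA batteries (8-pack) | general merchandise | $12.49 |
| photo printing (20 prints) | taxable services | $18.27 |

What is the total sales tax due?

$8.26

Stainless water bottle $32.73: general merchandise → 5.25% → $1.72
Dress shirt $64.45: clothing and footwear → 6.25% → $4.03
Dish soap $8.85: general merchandise → 5.25% → $0.46
Ground coffee (12 oz) $17.27: unprepared groceries → 3% → $0.52
AA batteries (8-pack) $12.49: general merchandise → 5.25% → $0.66
Photo printing (20 prints) $18.27: taxable services → 4.75% → $0.87
Total tax = $1.72 + $4.03 + $0.46 + $0.52 + $0.66 + $0.87 = $8.26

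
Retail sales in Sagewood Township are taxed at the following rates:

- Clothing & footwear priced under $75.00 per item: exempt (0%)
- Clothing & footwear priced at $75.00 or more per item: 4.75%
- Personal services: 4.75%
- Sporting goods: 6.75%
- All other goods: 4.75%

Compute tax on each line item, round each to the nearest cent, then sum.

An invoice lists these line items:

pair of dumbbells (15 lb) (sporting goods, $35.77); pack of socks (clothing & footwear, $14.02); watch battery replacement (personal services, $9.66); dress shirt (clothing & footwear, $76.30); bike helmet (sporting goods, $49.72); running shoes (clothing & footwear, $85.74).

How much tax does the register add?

Pair of dumbbells (15 lb) $35.77: sporting goods → 6.75% → $2.41
Pack of socks $14.02: clothing & footwear, under $75.00 → 0% → $0.00
Watch battery replacement $9.66: personal services → 4.75% → $0.46
Dress shirt $76.30: clothing & footwear, $75.00 or more → 4.75% → $3.62
Bike helmet $49.72: sporting goods → 6.75% → $3.36
Running shoes $85.74: clothing & footwear, $75.00 or more → 4.75% → $4.07
Total tax = $2.41 + $0.46 + $3.62 + $3.36 + $4.07 = $13.92

$13.92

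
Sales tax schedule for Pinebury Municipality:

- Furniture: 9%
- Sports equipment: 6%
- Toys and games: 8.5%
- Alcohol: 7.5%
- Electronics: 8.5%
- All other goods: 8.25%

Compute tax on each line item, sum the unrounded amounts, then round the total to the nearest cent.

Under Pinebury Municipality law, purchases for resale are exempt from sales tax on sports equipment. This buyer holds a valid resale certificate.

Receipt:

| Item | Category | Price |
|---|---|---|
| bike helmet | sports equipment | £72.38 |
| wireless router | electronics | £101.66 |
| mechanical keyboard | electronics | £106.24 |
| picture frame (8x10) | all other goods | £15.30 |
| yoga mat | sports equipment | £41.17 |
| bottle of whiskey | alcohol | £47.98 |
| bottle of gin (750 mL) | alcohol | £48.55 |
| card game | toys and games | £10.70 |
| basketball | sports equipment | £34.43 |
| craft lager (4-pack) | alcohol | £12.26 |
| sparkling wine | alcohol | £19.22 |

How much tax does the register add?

£29.44

Bike helmet £72.38: sports equipment, buyer-exempt → 0% → £0.00
Wireless router £101.66: electronics → 8.5% → £8.6411
Mechanical keyboard £106.24: electronics → 8.5% → £9.0304
Picture frame (8x10) £15.30: all other goods → 8.25% → £1.26225
Yoga mat £41.17: sports equipment, buyer-exempt → 0% → £0.00
Bottle of whiskey £47.98: alcohol → 7.5% → £3.5985
Bottle of gin (750 mL) £48.55: alcohol → 7.5% → £3.64125
Card game £10.70: toys and games → 8.5% → £0.9095
Basketball £34.43: sports equipment, buyer-exempt → 0% → £0.00
Craft lager (4-pack) £12.26: alcohol → 7.5% → £0.9195
Sparkling wine £19.22: alcohol → 7.5% → £1.4415
Unrounded tax sum = £29.444 → £29.44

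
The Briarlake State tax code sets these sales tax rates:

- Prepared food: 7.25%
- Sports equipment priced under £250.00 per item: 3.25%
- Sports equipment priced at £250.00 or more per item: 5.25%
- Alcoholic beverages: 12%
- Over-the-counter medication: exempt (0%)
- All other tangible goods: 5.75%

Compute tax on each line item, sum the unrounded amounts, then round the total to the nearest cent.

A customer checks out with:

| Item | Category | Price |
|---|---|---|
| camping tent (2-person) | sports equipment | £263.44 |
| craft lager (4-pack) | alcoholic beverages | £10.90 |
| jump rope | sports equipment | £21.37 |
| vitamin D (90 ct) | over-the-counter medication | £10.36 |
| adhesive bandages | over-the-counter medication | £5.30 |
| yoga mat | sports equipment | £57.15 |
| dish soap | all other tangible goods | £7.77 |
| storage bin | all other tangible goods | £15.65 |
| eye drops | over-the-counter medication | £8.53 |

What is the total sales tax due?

£19.04

Camping tent (2-person) £263.44: sports equipment, £250.00 or more → 5.25% → £13.8306
Craft lager (4-pack) £10.90: alcoholic beverages → 12% → £1.308
Jump rope £21.37: sports equipment, under £250.00 → 3.25% → £0.694525
Vitamin D (90 ct) £10.36: over-the-counter medication → 0% → £0.00
Adhesive bandages £5.30: over-the-counter medication → 0% → £0.00
Yoga mat £57.15: sports equipment, under £250.00 → 3.25% → £1.857375
Dish soap £7.77: all other tangible goods → 5.75% → £0.446775
Storage bin £15.65: all other tangible goods → 5.75% → £0.899875
Eye drops £8.53: over-the-counter medication → 0% → £0.00
Unrounded tax sum = £19.03715 → £19.04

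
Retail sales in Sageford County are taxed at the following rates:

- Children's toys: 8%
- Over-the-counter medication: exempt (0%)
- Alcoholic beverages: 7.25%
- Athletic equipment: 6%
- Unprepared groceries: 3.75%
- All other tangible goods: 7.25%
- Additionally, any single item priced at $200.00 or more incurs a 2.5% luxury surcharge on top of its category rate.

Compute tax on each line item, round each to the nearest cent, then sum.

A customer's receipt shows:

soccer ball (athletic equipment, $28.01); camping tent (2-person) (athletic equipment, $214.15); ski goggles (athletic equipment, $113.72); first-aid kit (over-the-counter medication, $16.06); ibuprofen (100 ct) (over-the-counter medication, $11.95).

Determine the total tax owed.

Soccer ball $28.01: athletic equipment → 6% → $1.68
Camping tent (2-person) $214.15: athletic equipment → 6% + 2.5% surcharge = 8.5% → $18.20
Ski goggles $113.72: athletic equipment → 6% → $6.82
First-aid kit $16.06: over-the-counter medication → 0% → $0.00
Ibuprofen (100 ct) $11.95: over-the-counter medication → 0% → $0.00
Total tax = $1.68 + $18.20 + $6.82 = $26.70

$26.70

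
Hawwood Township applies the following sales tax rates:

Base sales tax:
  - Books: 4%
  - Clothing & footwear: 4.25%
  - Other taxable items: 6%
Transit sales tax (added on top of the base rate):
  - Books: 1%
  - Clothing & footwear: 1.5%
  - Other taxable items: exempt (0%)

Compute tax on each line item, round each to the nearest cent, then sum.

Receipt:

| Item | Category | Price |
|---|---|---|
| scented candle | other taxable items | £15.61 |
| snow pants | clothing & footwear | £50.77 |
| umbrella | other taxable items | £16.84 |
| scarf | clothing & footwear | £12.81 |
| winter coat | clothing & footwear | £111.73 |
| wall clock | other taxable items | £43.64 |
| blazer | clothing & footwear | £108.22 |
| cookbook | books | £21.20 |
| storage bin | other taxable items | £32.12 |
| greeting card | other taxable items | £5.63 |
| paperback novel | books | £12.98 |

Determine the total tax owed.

£24.85

Scented candle £15.61: other taxable items → 6% + 0% transit = 6% → £0.94
Snow pants £50.77: clothing & footwear → 4.25% + 1.5% transit = 5.75% → £2.92
Umbrella £16.84: other taxable items → 6% + 0% transit = 6% → £1.01
Scarf £12.81: clothing & footwear → 4.25% + 1.5% transit = 5.75% → £0.74
Winter coat £111.73: clothing & footwear → 4.25% + 1.5% transit = 5.75% → £6.42
Wall clock £43.64: other taxable items → 6% + 0% transit = 6% → £2.62
Blazer £108.22: clothing & footwear → 4.25% + 1.5% transit = 5.75% → £6.22
Cookbook £21.20: books → 4% + 1% transit = 5% → £1.06
Storage bin £32.12: other taxable items → 6% + 0% transit = 6% → £1.93
Greeting card £5.63: other taxable items → 6% + 0% transit = 6% → £0.34
Paperback novel £12.98: books → 4% + 1% transit = 5% → £0.65
Total tax = £0.94 + £2.92 + £1.01 + £0.74 + £6.42 + £2.62 + £6.22 + £1.06 + £1.93 + £0.34 + £0.65 = £24.85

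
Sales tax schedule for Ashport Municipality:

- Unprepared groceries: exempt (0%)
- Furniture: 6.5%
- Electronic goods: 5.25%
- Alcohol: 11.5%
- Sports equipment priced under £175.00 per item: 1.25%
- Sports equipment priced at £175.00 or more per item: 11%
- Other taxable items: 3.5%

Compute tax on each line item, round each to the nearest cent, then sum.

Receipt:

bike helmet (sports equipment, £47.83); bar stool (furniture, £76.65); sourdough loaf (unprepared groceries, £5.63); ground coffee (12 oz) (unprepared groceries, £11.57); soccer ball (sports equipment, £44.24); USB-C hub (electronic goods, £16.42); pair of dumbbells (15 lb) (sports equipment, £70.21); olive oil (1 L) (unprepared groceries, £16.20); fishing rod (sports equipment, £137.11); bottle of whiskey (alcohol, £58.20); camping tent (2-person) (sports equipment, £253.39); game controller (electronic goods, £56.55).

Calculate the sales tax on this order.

Bike helmet £47.83: sports equipment, under £175.00 → 1.25% → £0.60
Bar stool £76.65: furniture → 6.5% → £4.98
Sourdough loaf £5.63: unprepared groceries → 0% → £0.00
Ground coffee (12 oz) £11.57: unprepared groceries → 0% → £0.00
Soccer ball £44.24: sports equipment, under £175.00 → 1.25% → £0.55
USB-C hub £16.42: electronic goods → 5.25% → £0.86
Pair of dumbbells (15 lb) £70.21: sports equipment, under £175.00 → 1.25% → £0.88
Olive oil (1 L) £16.20: unprepared groceries → 0% → £0.00
Fishing rod £137.11: sports equipment, under £175.00 → 1.25% → £1.71
Bottle of whiskey £58.20: alcohol → 11.5% → £6.69
Camping tent (2-person) £253.39: sports equipment, £175.00 or more → 11% → £27.87
Game controller £56.55: electronic goods → 5.25% → £2.97
Total tax = £0.60 + £4.98 + £0.55 + £0.86 + £0.88 + £1.71 + £6.69 + £27.87 + £2.97 = £47.11

£47.11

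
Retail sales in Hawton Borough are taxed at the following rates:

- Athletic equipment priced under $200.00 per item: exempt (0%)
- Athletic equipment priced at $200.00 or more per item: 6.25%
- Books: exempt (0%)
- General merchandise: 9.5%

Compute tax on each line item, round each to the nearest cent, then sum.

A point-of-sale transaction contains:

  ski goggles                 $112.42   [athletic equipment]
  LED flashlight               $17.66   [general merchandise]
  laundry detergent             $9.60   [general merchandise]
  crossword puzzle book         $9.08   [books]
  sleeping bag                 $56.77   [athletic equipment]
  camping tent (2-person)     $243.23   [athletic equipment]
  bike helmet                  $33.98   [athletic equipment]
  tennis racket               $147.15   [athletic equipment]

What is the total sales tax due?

$17.79

Ski goggles $112.42: athletic equipment, under $200.00 → 0% → $0.00
LED flashlight $17.66: general merchandise → 9.5% → $1.68
Laundry detergent $9.60: general merchandise → 9.5% → $0.91
Crossword puzzle book $9.08: books → 0% → $0.00
Sleeping bag $56.77: athletic equipment, under $200.00 → 0% → $0.00
Camping tent (2-person) $243.23: athletic equipment, $200.00 or more → 6.25% → $15.20
Bike helmet $33.98: athletic equipment, under $200.00 → 0% → $0.00
Tennis racket $147.15: athletic equipment, under $200.00 → 0% → $0.00
Total tax = $1.68 + $0.91 + $15.20 = $17.79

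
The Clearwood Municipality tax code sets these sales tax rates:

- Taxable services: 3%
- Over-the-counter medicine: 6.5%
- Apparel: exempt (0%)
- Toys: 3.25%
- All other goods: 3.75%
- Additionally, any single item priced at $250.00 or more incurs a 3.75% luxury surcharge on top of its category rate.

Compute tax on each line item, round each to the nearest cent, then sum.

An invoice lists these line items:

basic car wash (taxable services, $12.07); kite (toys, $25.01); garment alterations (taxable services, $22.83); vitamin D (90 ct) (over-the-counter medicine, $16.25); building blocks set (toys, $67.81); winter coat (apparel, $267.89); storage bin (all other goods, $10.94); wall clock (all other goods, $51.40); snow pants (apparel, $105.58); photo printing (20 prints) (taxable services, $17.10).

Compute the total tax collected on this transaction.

$18.01

Basic car wash $12.07: taxable services → 3% → $0.36
Kite $25.01: toys → 3.25% → $0.81
Garment alterations $22.83: taxable services → 3% → $0.68
Vitamin D (90 ct) $16.25: over-the-counter medicine → 6.5% → $1.06
Building blocks set $67.81: toys → 3.25% → $2.20
Winter coat $267.89: apparel → 0% + 3.75% surcharge = 3.75% → $10.05
Storage bin $10.94: all other goods → 3.75% → $0.41
Wall clock $51.40: all other goods → 3.75% → $1.93
Snow pants $105.58: apparel → 0% → $0.00
Photo printing (20 prints) $17.10: taxable services → 3% → $0.51
Total tax = $0.36 + $0.81 + $0.68 + $1.06 + $2.20 + $10.05 + $0.41 + $1.93 + $0.51 = $18.01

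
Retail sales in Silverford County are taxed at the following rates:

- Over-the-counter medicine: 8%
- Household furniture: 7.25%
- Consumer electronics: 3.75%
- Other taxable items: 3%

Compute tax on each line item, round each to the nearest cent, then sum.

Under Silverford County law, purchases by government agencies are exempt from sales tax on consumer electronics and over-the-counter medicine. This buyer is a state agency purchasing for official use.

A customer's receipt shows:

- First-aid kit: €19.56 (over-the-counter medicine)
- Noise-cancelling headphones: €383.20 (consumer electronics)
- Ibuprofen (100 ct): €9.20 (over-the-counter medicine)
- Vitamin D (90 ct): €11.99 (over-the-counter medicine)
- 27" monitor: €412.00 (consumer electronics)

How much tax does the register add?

€0.00

First-aid kit €19.56: over-the-counter medicine, buyer-exempt → 0% → €0.00
Noise-cancelling headphones €383.20: consumer electronics, buyer-exempt → 0% → €0.00
Ibuprofen (100 ct) €9.20: over-the-counter medicine, buyer-exempt → 0% → €0.00
Vitamin D (90 ct) €11.99: over-the-counter medicine, buyer-exempt → 0% → €0.00
27" monitor €412.00: consumer electronics, buyer-exempt → 0% → €0.00
Total tax = €0.00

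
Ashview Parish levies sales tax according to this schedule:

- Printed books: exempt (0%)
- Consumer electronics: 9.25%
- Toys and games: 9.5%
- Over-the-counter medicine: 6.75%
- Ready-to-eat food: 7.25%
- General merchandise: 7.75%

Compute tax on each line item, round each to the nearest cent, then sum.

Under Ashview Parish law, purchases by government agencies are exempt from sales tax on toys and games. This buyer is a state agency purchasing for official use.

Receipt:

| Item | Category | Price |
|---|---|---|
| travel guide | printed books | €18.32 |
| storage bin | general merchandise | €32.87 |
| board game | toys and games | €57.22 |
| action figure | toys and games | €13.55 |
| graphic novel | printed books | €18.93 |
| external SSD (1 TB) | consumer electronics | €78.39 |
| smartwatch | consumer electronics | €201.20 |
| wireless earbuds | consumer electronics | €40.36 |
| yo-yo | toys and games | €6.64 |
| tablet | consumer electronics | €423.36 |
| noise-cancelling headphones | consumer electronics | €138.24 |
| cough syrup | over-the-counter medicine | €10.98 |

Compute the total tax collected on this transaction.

€84.83

Travel guide €18.32: printed books → 0% → €0.00
Storage bin €32.87: general merchandise → 7.75% → €2.55
Board game €57.22: toys and games, buyer-exempt → 0% → €0.00
Action figure €13.55: toys and games, buyer-exempt → 0% → €0.00
Graphic novel €18.93: printed books → 0% → €0.00
External SSD (1 TB) €78.39: consumer electronics → 9.25% → €7.25
Smartwatch €201.20: consumer electronics → 9.25% → €18.61
Wireless earbuds €40.36: consumer electronics → 9.25% → €3.73
Yo-yo €6.64: toys and games, buyer-exempt → 0% → €0.00
Tablet €423.36: consumer electronics → 9.25% → €39.16
Noise-cancelling headphones €138.24: consumer electronics → 9.25% → €12.79
Cough syrup €10.98: over-the-counter medicine → 6.75% → €0.74
Total tax = €2.55 + €7.25 + €18.61 + €3.73 + €39.16 + €12.79 + €0.74 = €84.83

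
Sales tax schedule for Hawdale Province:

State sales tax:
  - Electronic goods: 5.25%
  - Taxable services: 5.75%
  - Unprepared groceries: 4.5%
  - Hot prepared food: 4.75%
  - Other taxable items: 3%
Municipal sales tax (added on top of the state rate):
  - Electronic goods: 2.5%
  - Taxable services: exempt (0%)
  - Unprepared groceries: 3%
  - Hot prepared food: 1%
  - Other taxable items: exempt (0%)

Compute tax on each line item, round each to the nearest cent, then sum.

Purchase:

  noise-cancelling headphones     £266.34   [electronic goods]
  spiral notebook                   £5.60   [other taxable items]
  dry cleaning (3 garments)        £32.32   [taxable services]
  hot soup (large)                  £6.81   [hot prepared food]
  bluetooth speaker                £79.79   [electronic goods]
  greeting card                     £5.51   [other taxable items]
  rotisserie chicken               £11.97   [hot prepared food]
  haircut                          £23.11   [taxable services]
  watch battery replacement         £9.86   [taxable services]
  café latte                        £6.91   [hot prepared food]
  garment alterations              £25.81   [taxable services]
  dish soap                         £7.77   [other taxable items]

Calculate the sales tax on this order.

£34.11

Noise-cancelling headphones £266.34: electronic goods → 5.25% + 2.5% municipal = 7.75% → £20.64
Spiral notebook £5.60: other taxable items → 3% + 0% municipal = 3% → £0.17
Dry cleaning (3 garments) £32.32: taxable services → 5.75% + 0% municipal = 5.75% → £1.86
Hot soup (large) £6.81: hot prepared food → 4.75% + 1% municipal = 5.75% → £0.39
Bluetooth speaker £79.79: electronic goods → 5.25% + 2.5% municipal = 7.75% → £6.18
Greeting card £5.51: other taxable items → 3% + 0% municipal = 3% → £0.17
Rotisserie chicken £11.97: hot prepared food → 4.75% + 1% municipal = 5.75% → £0.69
Haircut £23.11: taxable services → 5.75% + 0% municipal = 5.75% → £1.33
Watch battery replacement £9.86: taxable services → 5.75% + 0% municipal = 5.75% → £0.57
Café latte £6.91: hot prepared food → 4.75% + 1% municipal = 5.75% → £0.40
Garment alterations £25.81: taxable services → 5.75% + 0% municipal = 5.75% → £1.48
Dish soap £7.77: other taxable items → 3% + 0% municipal = 3% → £0.23
Total tax = £20.64 + £0.17 + £1.86 + £0.39 + £6.18 + £0.17 + £0.69 + £1.33 + £0.57 + £0.40 + £1.48 + £0.23 = £34.11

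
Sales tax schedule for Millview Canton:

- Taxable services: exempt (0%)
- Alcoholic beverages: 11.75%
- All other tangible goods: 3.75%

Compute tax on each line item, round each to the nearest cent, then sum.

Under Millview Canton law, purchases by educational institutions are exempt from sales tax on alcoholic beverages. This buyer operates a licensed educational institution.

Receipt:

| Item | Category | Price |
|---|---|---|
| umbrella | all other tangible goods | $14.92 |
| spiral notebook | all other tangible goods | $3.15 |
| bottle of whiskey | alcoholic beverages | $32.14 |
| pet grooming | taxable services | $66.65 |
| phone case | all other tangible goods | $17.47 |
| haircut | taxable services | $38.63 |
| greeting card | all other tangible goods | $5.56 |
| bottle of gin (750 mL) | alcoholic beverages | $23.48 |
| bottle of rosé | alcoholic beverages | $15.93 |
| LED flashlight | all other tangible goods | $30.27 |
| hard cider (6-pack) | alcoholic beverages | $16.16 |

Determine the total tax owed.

$2.69

Umbrella $14.92: all other tangible goods → 3.75% → $0.56
Spiral notebook $3.15: all other tangible goods → 3.75% → $0.12
Bottle of whiskey $32.14: alcoholic beverages, buyer-exempt → 0% → $0.00
Pet grooming $66.65: taxable services → 0% → $0.00
Phone case $17.47: all other tangible goods → 3.75% → $0.66
Haircut $38.63: taxable services → 0% → $0.00
Greeting card $5.56: all other tangible goods → 3.75% → $0.21
Bottle of gin (750 mL) $23.48: alcoholic beverages, buyer-exempt → 0% → $0.00
Bottle of rosé $15.93: alcoholic beverages, buyer-exempt → 0% → $0.00
LED flashlight $30.27: all other tangible goods → 3.75% → $1.14
Hard cider (6-pack) $16.16: alcoholic beverages, buyer-exempt → 0% → $0.00
Total tax = $0.56 + $0.12 + $0.66 + $0.21 + $1.14 = $2.69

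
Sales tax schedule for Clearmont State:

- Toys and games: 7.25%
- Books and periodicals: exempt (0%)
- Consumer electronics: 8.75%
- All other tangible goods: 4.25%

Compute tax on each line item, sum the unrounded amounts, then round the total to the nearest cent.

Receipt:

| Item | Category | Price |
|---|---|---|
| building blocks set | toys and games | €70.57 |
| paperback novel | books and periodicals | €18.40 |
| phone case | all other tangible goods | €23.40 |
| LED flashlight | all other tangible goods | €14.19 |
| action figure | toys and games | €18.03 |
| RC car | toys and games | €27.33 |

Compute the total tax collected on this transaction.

Building blocks set €70.57: toys and games → 7.25% → €5.116325
Paperback novel €18.40: books and periodicals → 0% → €0.00
Phone case €23.40: all other tangible goods → 4.25% → €0.9945
LED flashlight €14.19: all other tangible goods → 4.25% → €0.603075
Action figure €18.03: toys and games → 7.25% → €1.307175
RC car €27.33: toys and games → 7.25% → €1.981425
Unrounded tax sum = €10.0025 → €10.00

€10.00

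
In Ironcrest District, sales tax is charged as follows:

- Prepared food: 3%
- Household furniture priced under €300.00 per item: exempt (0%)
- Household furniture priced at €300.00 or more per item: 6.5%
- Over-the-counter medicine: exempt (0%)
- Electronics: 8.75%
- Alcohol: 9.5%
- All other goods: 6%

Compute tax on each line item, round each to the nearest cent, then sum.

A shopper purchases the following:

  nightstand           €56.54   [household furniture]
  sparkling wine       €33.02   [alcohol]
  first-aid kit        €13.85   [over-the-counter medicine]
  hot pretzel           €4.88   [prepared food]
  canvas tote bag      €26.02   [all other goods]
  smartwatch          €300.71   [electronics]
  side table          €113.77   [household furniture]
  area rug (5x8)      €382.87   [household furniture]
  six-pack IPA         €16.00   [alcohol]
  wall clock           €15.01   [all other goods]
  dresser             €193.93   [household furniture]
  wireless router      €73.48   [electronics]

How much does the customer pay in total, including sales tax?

Nightstand €56.54: household furniture, under €300.00 → 0% → €0.00
Sparkling wine €33.02: alcohol → 9.5% → €3.14
First-aid kit €13.85: over-the-counter medicine → 0% → €0.00
Hot pretzel €4.88: prepared food → 3% → €0.15
Canvas tote bag €26.02: all other goods → 6% → €1.56
Smartwatch €300.71: electronics → 8.75% → €26.31
Side table €113.77: household furniture, under €300.00 → 0% → €0.00
Area rug (5x8) €382.87: household furniture, €300.00 or more → 6.5% → €24.89
Six-pack IPA €16.00: alcohol → 9.5% → €1.52
Wall clock €15.01: all other goods → 6% → €0.90
Dresser €193.93: household furniture, under €300.00 → 0% → €0.00
Wireless router €73.48: electronics → 8.75% → €6.43
Subtotal = €1230.08; tax = €64.90; total due = €1294.98

€1294.98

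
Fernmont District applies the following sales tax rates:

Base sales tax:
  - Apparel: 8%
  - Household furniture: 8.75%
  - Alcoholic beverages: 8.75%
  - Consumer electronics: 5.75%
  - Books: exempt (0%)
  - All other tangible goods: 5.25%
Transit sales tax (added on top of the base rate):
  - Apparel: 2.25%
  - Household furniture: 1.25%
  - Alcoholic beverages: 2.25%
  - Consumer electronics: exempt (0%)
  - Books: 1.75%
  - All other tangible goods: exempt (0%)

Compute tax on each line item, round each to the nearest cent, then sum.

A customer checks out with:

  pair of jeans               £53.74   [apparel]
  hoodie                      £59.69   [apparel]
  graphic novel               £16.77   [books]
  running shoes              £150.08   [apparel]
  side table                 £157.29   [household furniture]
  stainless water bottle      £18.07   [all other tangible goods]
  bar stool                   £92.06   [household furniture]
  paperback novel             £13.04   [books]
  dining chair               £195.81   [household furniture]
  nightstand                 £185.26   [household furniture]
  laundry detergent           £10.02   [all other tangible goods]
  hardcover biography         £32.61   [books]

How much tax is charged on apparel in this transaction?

£27.01

Pair of jeans £53.74: apparel → 8% + 2.25% transit = 10.25% → £5.51
Hoodie £59.69: apparel → 8% + 2.25% transit = 10.25% → £6.12
Running shoes £150.08: apparel → 8% + 2.25% transit = 10.25% → £15.38
Tax on apparel = £5.51 + £6.12 + £15.38 = £27.01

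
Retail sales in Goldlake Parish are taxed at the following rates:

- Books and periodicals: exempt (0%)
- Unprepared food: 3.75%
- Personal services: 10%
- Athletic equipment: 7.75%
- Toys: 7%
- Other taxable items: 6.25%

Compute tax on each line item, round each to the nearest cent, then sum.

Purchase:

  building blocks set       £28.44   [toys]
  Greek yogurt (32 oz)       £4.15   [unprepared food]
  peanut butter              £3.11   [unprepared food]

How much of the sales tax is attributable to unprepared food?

Greek yogurt (32 oz) £4.15: unprepared food → 3.75% → £0.16
Peanut butter £3.11: unprepared food → 3.75% → £0.12
Tax on unprepared food = £0.16 + £0.12 = £0.28

£0.28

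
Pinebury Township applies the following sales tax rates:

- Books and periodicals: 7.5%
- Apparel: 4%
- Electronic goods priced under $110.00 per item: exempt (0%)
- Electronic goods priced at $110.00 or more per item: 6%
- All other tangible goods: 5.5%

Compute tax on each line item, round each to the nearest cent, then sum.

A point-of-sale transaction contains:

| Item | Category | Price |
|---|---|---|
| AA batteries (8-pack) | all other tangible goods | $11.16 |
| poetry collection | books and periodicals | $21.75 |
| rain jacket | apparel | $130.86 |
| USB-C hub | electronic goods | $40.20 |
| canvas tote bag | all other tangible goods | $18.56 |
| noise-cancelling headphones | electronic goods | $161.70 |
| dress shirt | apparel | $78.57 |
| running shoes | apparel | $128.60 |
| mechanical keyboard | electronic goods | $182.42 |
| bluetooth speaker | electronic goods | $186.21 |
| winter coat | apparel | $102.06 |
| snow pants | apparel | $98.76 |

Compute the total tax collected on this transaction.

AA batteries (8-pack) $11.16: all other tangible goods → 5.5% → $0.61
Poetry collection $21.75: books and periodicals → 7.5% → $1.63
Rain jacket $130.86: apparel → 4% → $5.23
USB-C hub $40.20: electronic goods, under $110.00 → 0% → $0.00
Canvas tote bag $18.56: all other tangible goods → 5.5% → $1.02
Noise-cancelling headphones $161.70: electronic goods, $110.00 or more → 6% → $9.70
Dress shirt $78.57: apparel → 4% → $3.14
Running shoes $128.60: apparel → 4% → $5.14
Mechanical keyboard $182.42: electronic goods, $110.00 or more → 6% → $10.95
Bluetooth speaker $186.21: electronic goods, $110.00 or more → 6% → $11.17
Winter coat $102.06: apparel → 4% → $4.08
Snow pants $98.76: apparel → 4% → $3.95
Total tax = $0.61 + $1.63 + $5.23 + $1.02 + $9.70 + $3.14 + $5.14 + $10.95 + $11.17 + $4.08 + $3.95 = $56.62

$56.62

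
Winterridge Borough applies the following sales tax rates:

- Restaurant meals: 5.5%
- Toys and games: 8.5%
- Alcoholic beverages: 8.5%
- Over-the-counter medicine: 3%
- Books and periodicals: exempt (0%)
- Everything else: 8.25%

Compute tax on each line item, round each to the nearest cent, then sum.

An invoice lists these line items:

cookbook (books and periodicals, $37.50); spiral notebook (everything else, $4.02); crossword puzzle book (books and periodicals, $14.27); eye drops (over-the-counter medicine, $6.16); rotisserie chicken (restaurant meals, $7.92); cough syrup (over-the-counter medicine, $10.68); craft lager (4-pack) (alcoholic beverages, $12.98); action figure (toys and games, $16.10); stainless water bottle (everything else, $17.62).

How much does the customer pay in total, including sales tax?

Cookbook $37.50: books and periodicals → 0% → $0.00
Spiral notebook $4.02: everything else → 8.25% → $0.33
Crossword puzzle book $14.27: books and periodicals → 0% → $0.00
Eye drops $6.16: over-the-counter medicine → 3% → $0.18
Rotisserie chicken $7.92: restaurant meals → 5.5% → $0.44
Cough syrup $10.68: over-the-counter medicine → 3% → $0.32
Craft lager (4-pack) $12.98: alcoholic beverages → 8.5% → $1.10
Action figure $16.10: toys and games → 8.5% → $1.37
Stainless water bottle $17.62: everything else → 8.25% → $1.45
Subtotal = $127.25; tax = $5.19; total due = $132.44

$132.44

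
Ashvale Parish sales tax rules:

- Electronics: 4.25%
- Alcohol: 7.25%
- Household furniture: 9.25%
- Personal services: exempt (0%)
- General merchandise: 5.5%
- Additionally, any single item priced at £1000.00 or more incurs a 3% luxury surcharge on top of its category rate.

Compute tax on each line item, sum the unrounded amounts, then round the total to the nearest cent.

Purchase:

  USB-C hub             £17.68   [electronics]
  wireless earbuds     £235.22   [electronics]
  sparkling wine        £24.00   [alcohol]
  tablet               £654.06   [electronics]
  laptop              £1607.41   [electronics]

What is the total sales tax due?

USB-C hub £17.68: electronics → 4.25% → £0.7514
Wireless earbuds £235.22: electronics → 4.25% → £9.99685
Sparkling wine £24.00: alcohol → 7.25% → £1.74
Tablet £654.06: electronics → 4.25% → £27.79755
Laptop £1607.41: electronics → 4.25% + 3% surcharge = 7.25% → £116.537225
Unrounded tax sum = £156.823025 → £156.82

£156.82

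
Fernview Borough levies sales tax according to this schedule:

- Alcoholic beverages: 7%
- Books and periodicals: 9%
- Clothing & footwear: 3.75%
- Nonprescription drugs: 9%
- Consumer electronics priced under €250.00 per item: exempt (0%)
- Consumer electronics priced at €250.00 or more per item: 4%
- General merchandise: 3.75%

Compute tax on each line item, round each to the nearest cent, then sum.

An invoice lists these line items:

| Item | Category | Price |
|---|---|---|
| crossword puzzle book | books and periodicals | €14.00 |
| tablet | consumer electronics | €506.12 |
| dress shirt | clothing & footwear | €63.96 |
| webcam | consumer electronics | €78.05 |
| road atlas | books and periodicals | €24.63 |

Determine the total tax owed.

€26.12

Crossword puzzle book €14.00: books and periodicals → 9% → €1.26
Tablet €506.12: consumer electronics, €250.00 or more → 4% → €20.24
Dress shirt €63.96: clothing & footwear → 3.75% → €2.40
Webcam €78.05: consumer electronics, under €250.00 → 0% → €0.00
Road atlas €24.63: books and periodicals → 9% → €2.22
Total tax = €1.26 + €20.24 + €2.40 + €2.22 = €26.12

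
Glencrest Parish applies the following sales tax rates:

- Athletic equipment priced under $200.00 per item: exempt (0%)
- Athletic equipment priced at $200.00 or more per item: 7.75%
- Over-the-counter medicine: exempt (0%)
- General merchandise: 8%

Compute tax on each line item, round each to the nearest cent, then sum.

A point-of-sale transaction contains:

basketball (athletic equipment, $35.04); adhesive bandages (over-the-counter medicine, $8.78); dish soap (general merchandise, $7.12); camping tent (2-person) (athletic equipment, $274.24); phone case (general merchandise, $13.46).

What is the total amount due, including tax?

$361.54

Basketball $35.04: athletic equipment, under $200.00 → 0% → $0.00
Adhesive bandages $8.78: over-the-counter medicine → 0% → $0.00
Dish soap $7.12: general merchandise → 8% → $0.57
Camping tent (2-person) $274.24: athletic equipment, $200.00 or more → 7.75% → $21.25
Phone case $13.46: general merchandise → 8% → $1.08
Subtotal = $338.64; tax = $22.90; total due = $361.54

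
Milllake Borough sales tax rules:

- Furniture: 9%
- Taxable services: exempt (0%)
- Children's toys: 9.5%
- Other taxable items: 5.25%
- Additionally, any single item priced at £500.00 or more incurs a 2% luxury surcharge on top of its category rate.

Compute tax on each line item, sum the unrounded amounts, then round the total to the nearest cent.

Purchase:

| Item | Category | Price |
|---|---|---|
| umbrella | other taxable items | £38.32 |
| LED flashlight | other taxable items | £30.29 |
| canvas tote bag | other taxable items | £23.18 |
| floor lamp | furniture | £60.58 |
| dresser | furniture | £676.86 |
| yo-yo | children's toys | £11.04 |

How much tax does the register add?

Umbrella £38.32: other taxable items → 5.25% → £2.0118
LED flashlight £30.29: other taxable items → 5.25% → £1.590225
Canvas tote bag £23.18: other taxable items → 5.25% → £1.21695
Floor lamp £60.58: furniture → 9% → £5.4522
Dresser £676.86: furniture → 9% + 2% surcharge = 11% → £74.4546
Yo-yo £11.04: children's toys → 9.5% → £1.0488
Unrounded tax sum = £85.774575 → £85.77

£85.77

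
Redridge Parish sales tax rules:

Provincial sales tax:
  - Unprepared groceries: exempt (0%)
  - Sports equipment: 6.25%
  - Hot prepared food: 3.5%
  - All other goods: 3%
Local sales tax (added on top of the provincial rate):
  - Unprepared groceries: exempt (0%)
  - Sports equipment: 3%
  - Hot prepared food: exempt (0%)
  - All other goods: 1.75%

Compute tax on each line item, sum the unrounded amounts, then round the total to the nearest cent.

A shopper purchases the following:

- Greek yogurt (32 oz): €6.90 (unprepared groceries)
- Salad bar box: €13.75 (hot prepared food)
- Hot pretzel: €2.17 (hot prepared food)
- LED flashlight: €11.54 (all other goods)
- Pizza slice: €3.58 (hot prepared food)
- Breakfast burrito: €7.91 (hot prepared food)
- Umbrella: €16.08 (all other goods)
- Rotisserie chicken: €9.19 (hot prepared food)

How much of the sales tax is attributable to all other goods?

LED flashlight €11.54: all other goods → 3% + 1.75% local = 4.75% → €0.54815
Umbrella €16.08: all other goods → 3% + 1.75% local = 4.75% → €0.7638
Tax on all other goods: unrounded sum = €1.31195 → €1.31

€1.31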